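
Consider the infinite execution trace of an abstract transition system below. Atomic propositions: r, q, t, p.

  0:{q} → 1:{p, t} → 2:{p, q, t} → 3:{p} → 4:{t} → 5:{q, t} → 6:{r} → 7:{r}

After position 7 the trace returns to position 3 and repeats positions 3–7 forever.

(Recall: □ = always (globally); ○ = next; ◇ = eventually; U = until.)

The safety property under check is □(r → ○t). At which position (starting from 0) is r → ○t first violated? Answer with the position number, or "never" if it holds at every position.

Check r → ○t at each position in order: 0 ✓, 1 ✓, 2 ✓, 3 ✓, 4 ✓, 5 ✓.
At position 6 the labels are {r} and the next position 7 has {r}, so r → ○t is false there. This is the first violation.

6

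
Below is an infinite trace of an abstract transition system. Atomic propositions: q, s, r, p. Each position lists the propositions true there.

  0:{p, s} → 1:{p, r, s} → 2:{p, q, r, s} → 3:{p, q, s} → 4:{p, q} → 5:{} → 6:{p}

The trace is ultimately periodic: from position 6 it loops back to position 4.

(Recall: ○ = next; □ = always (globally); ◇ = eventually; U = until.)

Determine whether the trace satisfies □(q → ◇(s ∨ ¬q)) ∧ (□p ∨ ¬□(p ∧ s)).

q → ◇(s ∨ ¬q) holds at every position 0..6, and those are all positions ever visited, so □(q → ◇(s ∨ ¬q)) holds.
Positions where q holds: 2, 3, 4.
Check ◇(s ∨ ¬q) at each: 2→ok, 3→ok, 4→ok.
At position 0: □(q → ◇(s ∨ ¬q)) is true; □p ∨ ¬□(p ∧ s) is true; so □(q → ◇(s ∨ ¬q)) ∧ (□p ∨ ¬□(p ∧ s)) is true.

Holds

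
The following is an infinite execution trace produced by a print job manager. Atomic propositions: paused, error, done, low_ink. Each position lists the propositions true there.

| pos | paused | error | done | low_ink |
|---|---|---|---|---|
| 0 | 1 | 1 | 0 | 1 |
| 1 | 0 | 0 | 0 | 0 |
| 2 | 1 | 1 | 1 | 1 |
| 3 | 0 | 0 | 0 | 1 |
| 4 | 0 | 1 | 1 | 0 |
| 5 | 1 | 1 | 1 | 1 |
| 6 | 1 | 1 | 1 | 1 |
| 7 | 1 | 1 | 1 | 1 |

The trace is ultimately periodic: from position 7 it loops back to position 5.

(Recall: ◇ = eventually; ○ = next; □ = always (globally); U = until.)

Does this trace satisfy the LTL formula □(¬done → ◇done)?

¬done → ◇done holds at every position 0..7, and those are all positions ever visited, so □(¬done → ◇done) holds.
Positions where ¬done holds: 0, 1, 3.
Check ◇done at each: 0→ok, 1→ok, 3→ok.

Yes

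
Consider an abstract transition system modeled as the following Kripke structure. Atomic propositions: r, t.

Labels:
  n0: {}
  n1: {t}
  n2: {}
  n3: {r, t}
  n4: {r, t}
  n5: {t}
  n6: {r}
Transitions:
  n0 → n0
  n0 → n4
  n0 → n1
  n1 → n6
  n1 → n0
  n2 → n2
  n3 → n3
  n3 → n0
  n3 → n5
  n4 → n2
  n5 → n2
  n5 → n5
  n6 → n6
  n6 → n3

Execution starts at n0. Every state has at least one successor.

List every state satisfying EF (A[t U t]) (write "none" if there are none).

States satisfying A[t U t]: {n1, n3, n4, n5}.
States satisfying EF (A[t U t]): {n0, n1, n3, n4, n5, n6}.

{n0, n1, n3, n4, n5, n6}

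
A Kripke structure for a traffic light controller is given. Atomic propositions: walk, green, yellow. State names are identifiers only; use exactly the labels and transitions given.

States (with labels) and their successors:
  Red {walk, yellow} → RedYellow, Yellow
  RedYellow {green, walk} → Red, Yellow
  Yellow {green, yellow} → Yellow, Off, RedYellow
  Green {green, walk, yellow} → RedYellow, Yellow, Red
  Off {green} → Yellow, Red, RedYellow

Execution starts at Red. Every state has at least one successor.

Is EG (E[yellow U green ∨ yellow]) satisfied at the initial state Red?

Satisfied

States satisfying E[yellow U green ∨ yellow]: {Red, RedYellow, Yellow, Green, Off}.
States satisfying EG (E[yellow U green ∨ yellow]): {Red, RedYellow, Yellow, Green, Off}.
Red ∈ Sat(EG (E[yellow U green ∨ yellow])).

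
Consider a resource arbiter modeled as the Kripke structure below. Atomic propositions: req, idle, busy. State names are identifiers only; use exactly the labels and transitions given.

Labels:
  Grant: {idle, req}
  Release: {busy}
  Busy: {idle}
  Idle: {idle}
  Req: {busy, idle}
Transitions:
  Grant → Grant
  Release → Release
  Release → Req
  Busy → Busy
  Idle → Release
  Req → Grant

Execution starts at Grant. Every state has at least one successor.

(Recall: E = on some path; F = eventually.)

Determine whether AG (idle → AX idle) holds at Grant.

Satisfied

States satisfying idle → AX idle: {Grant, Release, Busy, Req}.
States satisfying AG (idle → AX idle): {Grant, Release, Busy, Req}.
Every state reachable from Grant satisfies idle → AX idle.
Grant ∈ Sat(AG (idle → AX idle)).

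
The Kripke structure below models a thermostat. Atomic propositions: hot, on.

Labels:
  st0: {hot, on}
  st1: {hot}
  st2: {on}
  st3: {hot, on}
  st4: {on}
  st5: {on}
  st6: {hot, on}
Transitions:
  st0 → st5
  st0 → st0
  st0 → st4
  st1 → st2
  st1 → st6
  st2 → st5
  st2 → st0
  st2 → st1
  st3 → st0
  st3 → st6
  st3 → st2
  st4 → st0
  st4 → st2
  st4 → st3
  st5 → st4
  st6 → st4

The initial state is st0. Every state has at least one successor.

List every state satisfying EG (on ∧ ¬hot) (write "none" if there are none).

States satisfying on ∧ ¬hot: {st2, st4, st5}.
States satisfying EG (on ∧ ¬hot): {st2, st4, st5}.

{st2, st4, st5}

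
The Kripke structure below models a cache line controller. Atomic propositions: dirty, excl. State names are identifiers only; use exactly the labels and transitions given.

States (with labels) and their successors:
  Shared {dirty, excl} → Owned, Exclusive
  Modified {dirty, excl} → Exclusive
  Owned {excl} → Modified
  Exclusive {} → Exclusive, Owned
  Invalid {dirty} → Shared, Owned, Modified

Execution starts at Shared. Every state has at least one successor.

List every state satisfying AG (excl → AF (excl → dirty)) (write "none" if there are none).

{Shared, Modified, Owned, Exclusive, Invalid}

States satisfying excl → AF (excl → dirty): {Shared, Modified, Owned, Exclusive, Invalid}.
States satisfying AG (excl → AF (excl → dirty)): {Shared, Modified, Owned, Exclusive, Invalid}.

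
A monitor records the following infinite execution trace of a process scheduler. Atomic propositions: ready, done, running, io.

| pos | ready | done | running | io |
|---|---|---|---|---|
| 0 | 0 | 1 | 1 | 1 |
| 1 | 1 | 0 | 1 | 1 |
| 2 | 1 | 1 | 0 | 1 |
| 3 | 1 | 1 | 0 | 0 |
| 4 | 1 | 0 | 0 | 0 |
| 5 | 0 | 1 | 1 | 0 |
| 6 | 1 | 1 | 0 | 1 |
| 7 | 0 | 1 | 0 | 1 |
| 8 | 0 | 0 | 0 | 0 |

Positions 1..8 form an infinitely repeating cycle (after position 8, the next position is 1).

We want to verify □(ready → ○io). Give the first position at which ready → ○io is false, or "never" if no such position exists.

Check ready → ○io at each position in order: 0 ✓, 1 ✓.
At position 2 the labels are {done, io, ready} and the next position 3 has {done, ready}, so ready → ○io is false there. This is the first violation.

2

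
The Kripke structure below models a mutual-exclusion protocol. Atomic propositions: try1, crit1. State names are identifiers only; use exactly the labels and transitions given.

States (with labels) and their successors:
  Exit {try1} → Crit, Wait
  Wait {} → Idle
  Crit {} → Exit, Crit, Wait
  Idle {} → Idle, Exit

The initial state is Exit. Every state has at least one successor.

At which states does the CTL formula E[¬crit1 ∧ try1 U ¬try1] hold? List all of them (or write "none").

{Exit, Wait, Crit, Idle}

States satisfying ¬crit1 ∧ try1: {Exit}.
States satisfying ¬try1: {Wait, Crit, Idle}.
States satisfying E[¬crit1 ∧ try1 U ¬try1]: {Exit, Wait, Crit, Idle}.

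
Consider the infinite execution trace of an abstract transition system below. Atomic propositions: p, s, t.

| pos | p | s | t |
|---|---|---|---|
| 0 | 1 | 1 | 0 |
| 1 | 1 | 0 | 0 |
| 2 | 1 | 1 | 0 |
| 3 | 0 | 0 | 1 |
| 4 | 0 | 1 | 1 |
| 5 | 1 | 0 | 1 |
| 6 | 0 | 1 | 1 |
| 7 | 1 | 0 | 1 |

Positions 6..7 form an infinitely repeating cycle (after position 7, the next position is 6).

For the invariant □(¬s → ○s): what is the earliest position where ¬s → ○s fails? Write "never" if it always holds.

never

¬s → ○s holds at every position 0..7, and those are all the positions the trace ever visits, so the invariant □(¬s → ○s) is never violated.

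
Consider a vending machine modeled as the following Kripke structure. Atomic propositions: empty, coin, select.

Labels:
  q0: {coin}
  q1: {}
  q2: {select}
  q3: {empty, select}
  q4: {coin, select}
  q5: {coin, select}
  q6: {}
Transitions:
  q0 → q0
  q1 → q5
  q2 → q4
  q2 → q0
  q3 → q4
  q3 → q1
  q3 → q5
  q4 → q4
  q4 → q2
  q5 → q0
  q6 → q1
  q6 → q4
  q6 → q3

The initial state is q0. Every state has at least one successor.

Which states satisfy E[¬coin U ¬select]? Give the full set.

{q0, q1, q2, q3, q6}

States satisfying ¬coin: {q1, q2, q3, q6}.
States satisfying ¬select: {q0, q1, q6}.
States satisfying E[¬coin U ¬select]: {q0, q1, q2, q3, q6}.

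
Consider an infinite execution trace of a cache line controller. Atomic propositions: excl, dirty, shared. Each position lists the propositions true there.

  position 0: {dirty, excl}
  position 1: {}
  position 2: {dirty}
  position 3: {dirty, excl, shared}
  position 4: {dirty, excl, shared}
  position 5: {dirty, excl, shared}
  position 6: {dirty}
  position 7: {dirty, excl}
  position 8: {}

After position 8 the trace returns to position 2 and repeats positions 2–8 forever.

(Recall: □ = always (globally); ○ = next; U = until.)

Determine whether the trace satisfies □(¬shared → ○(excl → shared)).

¬shared → ○(excl → shared) must hold at every position from 0 onward. It fails at position 6, so □(¬shared → ○(excl → shared)) is false.
Positions where ¬shared holds: 0, 1, 2, 6, 7, 8.
Check ○(excl → shared) at each: 0→ok, 1→ok, 2→ok, 6→fails, 7→ok, 8→ok.

No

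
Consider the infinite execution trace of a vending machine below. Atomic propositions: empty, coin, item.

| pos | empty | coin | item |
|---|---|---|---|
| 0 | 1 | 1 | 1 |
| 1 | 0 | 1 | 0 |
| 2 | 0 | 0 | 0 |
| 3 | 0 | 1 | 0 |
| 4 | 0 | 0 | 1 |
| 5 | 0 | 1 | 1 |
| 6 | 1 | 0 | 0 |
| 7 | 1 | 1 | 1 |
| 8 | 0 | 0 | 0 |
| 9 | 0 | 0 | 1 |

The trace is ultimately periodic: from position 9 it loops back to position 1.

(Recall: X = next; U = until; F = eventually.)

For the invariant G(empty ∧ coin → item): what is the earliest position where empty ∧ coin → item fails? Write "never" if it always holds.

never

empty ∧ coin → item holds at every position 0..9, and those are all the positions the trace ever visits, so the invariant G(empty ∧ coin → item) is never violated.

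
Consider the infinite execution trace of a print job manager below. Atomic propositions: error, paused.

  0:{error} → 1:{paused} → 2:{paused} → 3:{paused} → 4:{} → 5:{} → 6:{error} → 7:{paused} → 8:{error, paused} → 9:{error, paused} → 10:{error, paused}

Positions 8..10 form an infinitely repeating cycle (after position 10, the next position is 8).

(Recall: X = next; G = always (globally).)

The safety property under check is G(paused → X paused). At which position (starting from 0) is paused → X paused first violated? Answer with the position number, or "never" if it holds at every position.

3

Check paused → X paused at each position in order: 0 ✓, 1 ✓, 2 ✓.
At position 3 the labels are {paused} and the next position 4 has {}, so paused → X paused is false there. This is the first violation.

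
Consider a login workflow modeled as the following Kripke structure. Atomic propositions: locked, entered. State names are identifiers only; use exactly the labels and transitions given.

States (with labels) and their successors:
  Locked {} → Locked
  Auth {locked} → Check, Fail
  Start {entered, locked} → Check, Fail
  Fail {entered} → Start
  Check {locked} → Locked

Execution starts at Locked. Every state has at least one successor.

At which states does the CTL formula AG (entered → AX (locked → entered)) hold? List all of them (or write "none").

States satisfying entered → AX (locked → entered): {Locked, Auth, Fail, Check}.
States satisfying AG (entered → AX (locked → entered)): {Locked, Check}.

{Locked, Check}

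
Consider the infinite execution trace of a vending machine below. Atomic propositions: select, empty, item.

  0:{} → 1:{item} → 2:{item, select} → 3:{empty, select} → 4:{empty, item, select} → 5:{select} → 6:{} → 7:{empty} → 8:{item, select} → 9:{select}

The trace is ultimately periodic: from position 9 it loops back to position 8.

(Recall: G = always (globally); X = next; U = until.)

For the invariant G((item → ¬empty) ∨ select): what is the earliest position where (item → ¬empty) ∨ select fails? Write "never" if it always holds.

(item → ¬empty) ∨ select holds at every position 0..9, and those are all the positions the trace ever visits, so the invariant G((item → ¬empty) ∨ select) is never violated.

never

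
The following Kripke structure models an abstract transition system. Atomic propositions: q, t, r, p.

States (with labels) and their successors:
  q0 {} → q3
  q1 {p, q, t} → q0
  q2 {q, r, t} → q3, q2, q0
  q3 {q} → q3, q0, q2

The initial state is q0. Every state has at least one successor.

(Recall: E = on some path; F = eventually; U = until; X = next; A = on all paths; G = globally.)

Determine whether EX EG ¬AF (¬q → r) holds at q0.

Does not hold

States satisfying EG ¬AF (¬q → r): ∅.
States satisfying EX EG ¬AF (¬q → r): ∅.
No suitable path/successor from q0 witnesses the formula.
q0 ∉ Sat(EX EG ¬AF (¬q → r)).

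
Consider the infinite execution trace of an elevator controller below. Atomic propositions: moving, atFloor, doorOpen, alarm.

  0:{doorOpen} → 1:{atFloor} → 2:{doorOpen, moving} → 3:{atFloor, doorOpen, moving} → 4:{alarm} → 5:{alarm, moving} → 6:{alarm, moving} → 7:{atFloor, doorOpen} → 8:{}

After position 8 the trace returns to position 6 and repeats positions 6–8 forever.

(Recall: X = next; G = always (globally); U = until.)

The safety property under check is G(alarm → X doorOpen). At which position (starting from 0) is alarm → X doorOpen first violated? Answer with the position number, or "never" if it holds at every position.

4

Check alarm → X doorOpen at each position in order: 0 ✓, 1 ✓, 2 ✓, 3 ✓.
At position 4 the labels are {alarm} and the next position 5 has {alarm, moving}, so alarm → X doorOpen is false there. This is the first violation.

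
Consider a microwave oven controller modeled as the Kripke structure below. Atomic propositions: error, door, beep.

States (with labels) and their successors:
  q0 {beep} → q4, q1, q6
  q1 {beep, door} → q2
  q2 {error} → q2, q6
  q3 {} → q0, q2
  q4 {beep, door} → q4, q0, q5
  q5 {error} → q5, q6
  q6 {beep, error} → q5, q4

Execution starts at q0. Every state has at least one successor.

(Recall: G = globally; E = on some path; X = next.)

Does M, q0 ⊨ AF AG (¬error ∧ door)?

States satisfying AG (¬error ∧ door): ∅.
States satisfying AF AG (¬error ∧ door): ∅.
There is a path from q0 along which AG (¬error ∧ door) never holds.
q0 ∉ Sat(AF AG (¬error ∧ door)).

No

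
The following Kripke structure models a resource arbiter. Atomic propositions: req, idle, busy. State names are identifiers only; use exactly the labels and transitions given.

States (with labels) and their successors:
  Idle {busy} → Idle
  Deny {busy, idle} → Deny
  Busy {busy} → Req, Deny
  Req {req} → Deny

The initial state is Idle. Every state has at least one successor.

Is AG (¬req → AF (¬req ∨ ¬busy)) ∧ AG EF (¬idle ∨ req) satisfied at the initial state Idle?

Satisfied

States satisfying ¬req → AF (¬req ∨ ¬busy): {Idle, Deny, Busy, Req}.
States satisfying AG (¬req → AF (¬req ∨ ¬busy)): {Idle, Deny, Busy, Req}.
States satisfying EF (¬idle ∨ req): {Idle, Busy, Req}.
States satisfying AG EF (¬idle ∨ req): {Idle}.
States satisfying AG (¬req → AF (¬req ∨ ¬busy)) ∧ AG EF (¬idle ∨ req): {Idle}.
Idle ∈ Sat(AG (¬req → AF (¬req ∨ ¬busy)) ∧ AG EF (¬idle ∨ req)).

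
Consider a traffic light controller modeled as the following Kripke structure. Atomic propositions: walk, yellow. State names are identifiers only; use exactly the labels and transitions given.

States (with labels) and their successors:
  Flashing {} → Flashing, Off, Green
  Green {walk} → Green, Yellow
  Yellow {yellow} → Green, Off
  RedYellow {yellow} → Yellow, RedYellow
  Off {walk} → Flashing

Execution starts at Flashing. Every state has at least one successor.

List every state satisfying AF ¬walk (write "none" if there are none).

States satisfying ¬walk: {Flashing, Yellow, RedYellow}.
States satisfying AF ¬walk: {Flashing, Yellow, RedYellow, Off}.

{Flashing, Yellow, RedYellow, Off}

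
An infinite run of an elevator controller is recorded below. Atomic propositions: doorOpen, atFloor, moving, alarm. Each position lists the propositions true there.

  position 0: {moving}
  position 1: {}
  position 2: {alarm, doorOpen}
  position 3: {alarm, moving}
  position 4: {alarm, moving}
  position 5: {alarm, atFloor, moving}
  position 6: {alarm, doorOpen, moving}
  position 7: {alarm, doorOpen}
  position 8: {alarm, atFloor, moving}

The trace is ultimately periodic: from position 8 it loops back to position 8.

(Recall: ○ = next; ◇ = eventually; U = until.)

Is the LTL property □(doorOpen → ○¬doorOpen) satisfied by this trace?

doorOpen → ○¬doorOpen must hold at every position from 0 onward. It fails at position 6, so □(doorOpen → ○¬doorOpen) is false.
Positions where doorOpen holds: 2, 6, 7.
Check ○¬doorOpen at each: 2→ok, 6→fails, 7→ok.

Violated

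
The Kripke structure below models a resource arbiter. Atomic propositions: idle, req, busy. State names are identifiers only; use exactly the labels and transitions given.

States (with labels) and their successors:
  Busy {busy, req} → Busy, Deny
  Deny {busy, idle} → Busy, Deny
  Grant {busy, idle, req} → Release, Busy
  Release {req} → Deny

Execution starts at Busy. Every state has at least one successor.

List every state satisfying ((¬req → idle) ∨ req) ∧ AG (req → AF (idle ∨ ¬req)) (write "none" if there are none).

States satisfying ¬req: {Deny}.
States satisfying ¬req → idle: {Busy, Deny, Grant, Release}.
States satisfying (¬req → idle) ∨ req: {Busy, Deny, Grant, Release}.
States satisfying req → AF (idle ∨ ¬req): {Deny, Grant, Release}.
States satisfying AG (req → AF (idle ∨ ¬req)): ∅.
States satisfying ((¬req → idle) ∨ req) ∧ AG (req → AF (idle ∨ ¬req)): ∅.

none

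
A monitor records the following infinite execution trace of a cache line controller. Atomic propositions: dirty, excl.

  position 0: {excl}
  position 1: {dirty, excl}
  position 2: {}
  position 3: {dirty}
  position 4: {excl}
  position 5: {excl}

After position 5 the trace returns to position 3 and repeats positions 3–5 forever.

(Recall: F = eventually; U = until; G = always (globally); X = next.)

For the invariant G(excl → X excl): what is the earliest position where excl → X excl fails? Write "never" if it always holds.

Check excl → X excl at each position in order: 0 ✓.
At position 1 the labels are {dirty, excl} and the next position 2 has {}, so excl → X excl is false there. This is the first violation.

1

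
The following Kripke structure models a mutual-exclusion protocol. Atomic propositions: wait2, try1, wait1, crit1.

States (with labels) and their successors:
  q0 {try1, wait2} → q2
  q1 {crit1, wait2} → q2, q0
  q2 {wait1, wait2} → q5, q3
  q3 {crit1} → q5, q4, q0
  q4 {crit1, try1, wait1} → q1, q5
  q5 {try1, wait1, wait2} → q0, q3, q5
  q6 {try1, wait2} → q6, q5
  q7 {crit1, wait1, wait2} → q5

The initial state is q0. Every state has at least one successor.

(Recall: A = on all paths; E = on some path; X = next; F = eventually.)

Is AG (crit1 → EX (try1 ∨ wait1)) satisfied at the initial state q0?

States satisfying crit1 → EX (try1 ∨ wait1): {q0, q1, q2, q3, q4, q5, q6, q7}.
States satisfying AG (crit1 → EX (try1 ∨ wait1)): {q0, q1, q2, q3, q4, q5, q6, q7}.
Every state reachable from q0 satisfies crit1 → EX (try1 ∨ wait1).
q0 ∈ Sat(AG (crit1 → EX (try1 ∨ wait1))).

Holds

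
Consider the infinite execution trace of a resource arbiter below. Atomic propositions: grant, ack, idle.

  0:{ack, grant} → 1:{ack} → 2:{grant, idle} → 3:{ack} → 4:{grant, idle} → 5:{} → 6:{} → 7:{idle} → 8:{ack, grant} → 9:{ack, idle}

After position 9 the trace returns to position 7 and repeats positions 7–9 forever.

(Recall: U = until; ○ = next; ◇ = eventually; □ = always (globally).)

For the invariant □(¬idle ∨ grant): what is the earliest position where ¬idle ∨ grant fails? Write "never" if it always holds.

Check ¬idle ∨ grant at each position in order: 0 ✓, 1 ✓, 2 ✓, 3 ✓, 4 ✓, 5 ✓, 6 ✓.
At position 7 the labels are {idle}, so ¬idle ∨ grant is false there. This is the first violation.

7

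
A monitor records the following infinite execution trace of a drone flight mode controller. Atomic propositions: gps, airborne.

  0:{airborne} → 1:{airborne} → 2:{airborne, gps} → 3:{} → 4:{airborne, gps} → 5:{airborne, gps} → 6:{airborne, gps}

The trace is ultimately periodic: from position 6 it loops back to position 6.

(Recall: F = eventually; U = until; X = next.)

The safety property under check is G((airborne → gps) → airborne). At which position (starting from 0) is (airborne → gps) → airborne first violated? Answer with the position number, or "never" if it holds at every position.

Check (airborne → gps) → airborne at each position in order: 0 ✓, 1 ✓, 2 ✓.
At position 3 the labels are {}, so (airborne → gps) → airborne is false there. This is the first violation.

3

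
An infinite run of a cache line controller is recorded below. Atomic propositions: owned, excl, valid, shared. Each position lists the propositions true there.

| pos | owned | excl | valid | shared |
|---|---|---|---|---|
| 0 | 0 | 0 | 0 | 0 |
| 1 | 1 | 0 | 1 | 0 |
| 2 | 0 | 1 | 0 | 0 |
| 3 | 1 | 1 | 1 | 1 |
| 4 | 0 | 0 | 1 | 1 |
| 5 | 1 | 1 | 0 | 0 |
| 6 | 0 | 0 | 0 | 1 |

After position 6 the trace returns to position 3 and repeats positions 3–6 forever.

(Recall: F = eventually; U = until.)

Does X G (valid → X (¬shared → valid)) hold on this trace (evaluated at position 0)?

The position after 0 is 1; G (valid → X (¬shared → valid)) is false there.

No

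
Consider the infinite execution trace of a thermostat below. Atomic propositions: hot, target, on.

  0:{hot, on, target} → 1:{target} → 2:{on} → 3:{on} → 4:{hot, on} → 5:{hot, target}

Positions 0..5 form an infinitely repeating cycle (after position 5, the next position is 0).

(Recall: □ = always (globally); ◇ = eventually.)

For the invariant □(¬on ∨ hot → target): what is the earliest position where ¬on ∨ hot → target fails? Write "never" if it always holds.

Check ¬on ∨ hot → target at each position in order: 0 ✓, 1 ✓, 2 ✓, 3 ✓.
At position 4 the labels are {hot, on}, so ¬on ∨ hot → target is false there. This is the first violation.

4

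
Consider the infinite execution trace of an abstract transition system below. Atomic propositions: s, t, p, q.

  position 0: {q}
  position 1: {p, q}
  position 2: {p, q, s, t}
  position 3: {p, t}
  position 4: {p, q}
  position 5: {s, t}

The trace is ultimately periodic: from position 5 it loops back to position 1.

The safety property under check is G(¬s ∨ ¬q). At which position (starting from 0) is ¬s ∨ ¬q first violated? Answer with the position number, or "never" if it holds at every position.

2

Check ¬s ∨ ¬q at each position in order: 0 ✓, 1 ✓.
At position 2 the labels are {p, q, s, t}, so ¬s ∨ ¬q is false there. This is the first violation.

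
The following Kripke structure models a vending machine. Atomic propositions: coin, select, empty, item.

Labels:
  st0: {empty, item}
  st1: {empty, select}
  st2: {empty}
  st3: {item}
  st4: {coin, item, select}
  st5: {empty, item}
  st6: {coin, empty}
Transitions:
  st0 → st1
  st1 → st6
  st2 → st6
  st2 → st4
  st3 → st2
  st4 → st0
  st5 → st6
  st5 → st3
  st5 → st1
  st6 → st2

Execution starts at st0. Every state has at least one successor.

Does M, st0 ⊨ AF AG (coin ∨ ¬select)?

Violated

States satisfying AG (coin ∨ ¬select): ∅.
States satisfying AF AG (coin ∨ ¬select): ∅.
There is a path from st0 along which AG (coin ∨ ¬select) never holds.
st0 ∉ Sat(AF AG (coin ∨ ¬select)).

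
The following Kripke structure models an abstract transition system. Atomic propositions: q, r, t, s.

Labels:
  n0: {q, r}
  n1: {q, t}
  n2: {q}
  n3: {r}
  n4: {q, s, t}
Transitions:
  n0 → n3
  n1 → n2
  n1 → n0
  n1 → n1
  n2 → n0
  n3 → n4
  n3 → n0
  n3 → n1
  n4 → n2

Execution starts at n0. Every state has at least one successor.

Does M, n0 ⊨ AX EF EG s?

Violated

States satisfying EF EG s: ∅.
States satisfying AX EF EG s: ∅.
n0 ∉ Sat(AX EF EG s).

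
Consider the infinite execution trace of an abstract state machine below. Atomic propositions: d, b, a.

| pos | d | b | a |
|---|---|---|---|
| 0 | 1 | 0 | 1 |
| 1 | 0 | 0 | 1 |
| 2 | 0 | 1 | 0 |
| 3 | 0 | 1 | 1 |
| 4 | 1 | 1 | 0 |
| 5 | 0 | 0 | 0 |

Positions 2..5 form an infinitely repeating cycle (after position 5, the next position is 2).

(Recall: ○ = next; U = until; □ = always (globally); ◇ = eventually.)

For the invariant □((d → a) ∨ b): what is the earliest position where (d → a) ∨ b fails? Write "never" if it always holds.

never

(d → a) ∨ b holds at every position 0..5, and those are all the positions the trace ever visits, so the invariant □((d → a) ∨ b) is never violated.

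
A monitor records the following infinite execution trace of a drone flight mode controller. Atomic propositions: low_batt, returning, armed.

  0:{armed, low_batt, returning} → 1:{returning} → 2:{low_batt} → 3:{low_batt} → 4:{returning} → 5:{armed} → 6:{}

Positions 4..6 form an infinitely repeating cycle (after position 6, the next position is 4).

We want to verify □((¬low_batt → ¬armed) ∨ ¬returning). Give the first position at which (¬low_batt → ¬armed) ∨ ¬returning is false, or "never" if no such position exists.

(¬low_batt → ¬armed) ∨ ¬returning holds at every position 0..6, and those are all the positions the trace ever visits, so the invariant □((¬low_batt → ¬armed) ∨ ¬returning) is never violated.

never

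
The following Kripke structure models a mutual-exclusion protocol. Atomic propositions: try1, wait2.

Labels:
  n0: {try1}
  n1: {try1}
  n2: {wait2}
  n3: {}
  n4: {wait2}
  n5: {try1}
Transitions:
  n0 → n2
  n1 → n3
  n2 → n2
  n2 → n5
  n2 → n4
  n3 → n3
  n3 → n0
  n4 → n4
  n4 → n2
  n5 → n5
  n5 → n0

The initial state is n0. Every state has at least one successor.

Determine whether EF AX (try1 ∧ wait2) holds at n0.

States satisfying AX (try1 ∧ wait2): ∅.
States satisfying EF AX (try1 ∧ wait2): ∅.
No suitable path/successor from n0 witnesses the formula.
n0 ∉ Sat(EF AX (try1 ∧ wait2)).

No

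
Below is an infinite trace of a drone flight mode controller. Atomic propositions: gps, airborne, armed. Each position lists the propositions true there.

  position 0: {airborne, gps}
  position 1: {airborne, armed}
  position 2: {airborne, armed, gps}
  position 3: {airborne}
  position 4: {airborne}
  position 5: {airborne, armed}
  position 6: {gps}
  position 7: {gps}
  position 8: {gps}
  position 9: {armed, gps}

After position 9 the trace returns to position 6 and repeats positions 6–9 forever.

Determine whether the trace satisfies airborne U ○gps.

Walking from position 0: ○gps first holds at position 1, and airborne holds at every earlier position along the way, so airborne U ○gps holds.

Satisfied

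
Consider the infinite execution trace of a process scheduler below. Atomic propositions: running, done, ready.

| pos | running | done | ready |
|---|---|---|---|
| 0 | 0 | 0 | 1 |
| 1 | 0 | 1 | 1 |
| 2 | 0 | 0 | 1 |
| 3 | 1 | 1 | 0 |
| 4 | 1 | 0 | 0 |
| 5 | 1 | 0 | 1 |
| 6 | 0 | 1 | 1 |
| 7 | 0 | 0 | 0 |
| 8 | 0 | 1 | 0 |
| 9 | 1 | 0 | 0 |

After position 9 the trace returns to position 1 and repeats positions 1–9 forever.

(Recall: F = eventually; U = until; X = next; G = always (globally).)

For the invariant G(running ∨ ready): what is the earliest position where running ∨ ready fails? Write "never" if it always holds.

7

Check running ∨ ready at each position in order: 0 ✓, 1 ✓, 2 ✓, 3 ✓, 4 ✓, 5 ✓, 6 ✓.
At position 7 the labels are {}, so running ∨ ready is false there. This is the first violation.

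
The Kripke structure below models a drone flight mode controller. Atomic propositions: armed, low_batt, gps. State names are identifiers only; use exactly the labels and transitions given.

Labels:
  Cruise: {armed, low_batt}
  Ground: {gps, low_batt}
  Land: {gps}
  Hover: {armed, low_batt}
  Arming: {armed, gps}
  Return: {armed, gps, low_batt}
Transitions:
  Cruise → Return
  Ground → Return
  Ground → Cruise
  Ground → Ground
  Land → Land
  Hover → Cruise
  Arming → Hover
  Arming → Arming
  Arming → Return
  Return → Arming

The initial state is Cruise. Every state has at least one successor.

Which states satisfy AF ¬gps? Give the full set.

{Cruise, Hover}

States satisfying ¬gps: {Cruise, Hover}.
States satisfying AF ¬gps: {Cruise, Hover}.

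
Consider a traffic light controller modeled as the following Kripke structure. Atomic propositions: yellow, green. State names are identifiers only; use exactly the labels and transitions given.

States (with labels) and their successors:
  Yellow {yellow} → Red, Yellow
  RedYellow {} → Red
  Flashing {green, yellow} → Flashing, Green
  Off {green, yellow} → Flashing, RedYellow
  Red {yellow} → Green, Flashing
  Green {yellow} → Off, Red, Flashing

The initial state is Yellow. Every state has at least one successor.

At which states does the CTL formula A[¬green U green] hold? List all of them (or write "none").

{Flashing, Off}

States satisfying ¬green: {Yellow, RedYellow, Red, Green}.
States satisfying green: {Flashing, Off}.
States satisfying A[¬green U green]: {Flashing, Off}.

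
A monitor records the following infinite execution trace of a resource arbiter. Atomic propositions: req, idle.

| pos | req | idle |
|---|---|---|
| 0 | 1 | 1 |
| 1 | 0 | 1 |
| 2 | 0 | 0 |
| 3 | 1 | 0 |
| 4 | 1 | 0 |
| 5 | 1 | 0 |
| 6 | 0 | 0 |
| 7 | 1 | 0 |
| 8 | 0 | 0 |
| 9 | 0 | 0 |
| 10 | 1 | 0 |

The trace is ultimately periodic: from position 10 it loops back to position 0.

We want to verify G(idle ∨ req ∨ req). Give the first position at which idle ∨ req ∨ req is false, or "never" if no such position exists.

Check idle ∨ req ∨ req at each position in order: 0 ✓, 1 ✓.
At position 2 the labels are {}, so idle ∨ req ∨ req is false there. This is the first violation.

2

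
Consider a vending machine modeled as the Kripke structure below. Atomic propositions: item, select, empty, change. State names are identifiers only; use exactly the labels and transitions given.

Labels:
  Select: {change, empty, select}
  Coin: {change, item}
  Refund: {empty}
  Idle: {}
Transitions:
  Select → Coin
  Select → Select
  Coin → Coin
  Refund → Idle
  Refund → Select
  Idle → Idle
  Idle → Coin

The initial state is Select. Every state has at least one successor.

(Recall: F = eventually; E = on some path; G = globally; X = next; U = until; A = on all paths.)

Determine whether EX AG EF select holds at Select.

No

States satisfying AG EF select: ∅.
States satisfying EX AG EF select: ∅.
No suitable path/successor from Select witnesses the formula.
Select ∉ Sat(EX AG EF select).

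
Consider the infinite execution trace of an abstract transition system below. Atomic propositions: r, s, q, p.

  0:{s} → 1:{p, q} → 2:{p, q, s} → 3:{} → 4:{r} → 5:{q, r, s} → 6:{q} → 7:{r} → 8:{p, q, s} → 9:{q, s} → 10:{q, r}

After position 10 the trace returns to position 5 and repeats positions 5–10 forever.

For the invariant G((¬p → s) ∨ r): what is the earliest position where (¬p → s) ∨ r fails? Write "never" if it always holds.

3

Check (¬p → s) ∨ r at each position in order: 0 ✓, 1 ✓, 2 ✓.
At position 3 the labels are {}, so (¬p → s) ∨ r is false there. This is the first violation.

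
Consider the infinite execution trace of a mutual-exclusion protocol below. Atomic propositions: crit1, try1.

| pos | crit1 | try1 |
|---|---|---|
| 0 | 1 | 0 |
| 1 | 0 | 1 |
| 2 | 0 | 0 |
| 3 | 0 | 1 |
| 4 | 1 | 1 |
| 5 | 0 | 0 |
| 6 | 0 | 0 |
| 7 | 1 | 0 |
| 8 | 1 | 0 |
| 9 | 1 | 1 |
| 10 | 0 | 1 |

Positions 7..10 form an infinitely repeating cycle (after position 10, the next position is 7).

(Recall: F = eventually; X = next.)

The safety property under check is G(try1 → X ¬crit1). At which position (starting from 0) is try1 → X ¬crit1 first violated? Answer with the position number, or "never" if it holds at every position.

3

Check try1 → X ¬crit1 at each position in order: 0 ✓, 1 ✓, 2 ✓.
At position 3 the labels are {try1} and the next position 4 has {crit1, try1}, so try1 → X ¬crit1 is false there. This is the first violation.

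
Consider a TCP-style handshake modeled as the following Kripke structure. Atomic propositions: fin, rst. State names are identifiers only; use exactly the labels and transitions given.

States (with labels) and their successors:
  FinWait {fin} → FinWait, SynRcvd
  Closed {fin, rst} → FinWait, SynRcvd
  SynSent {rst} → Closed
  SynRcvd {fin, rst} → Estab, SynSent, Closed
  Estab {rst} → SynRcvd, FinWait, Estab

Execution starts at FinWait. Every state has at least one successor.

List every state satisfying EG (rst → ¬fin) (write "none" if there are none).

States satisfying rst → ¬fin: {FinWait, SynSent, Estab}.
States satisfying EG (rst → ¬fin): {FinWait, Estab}.

{FinWait, Estab}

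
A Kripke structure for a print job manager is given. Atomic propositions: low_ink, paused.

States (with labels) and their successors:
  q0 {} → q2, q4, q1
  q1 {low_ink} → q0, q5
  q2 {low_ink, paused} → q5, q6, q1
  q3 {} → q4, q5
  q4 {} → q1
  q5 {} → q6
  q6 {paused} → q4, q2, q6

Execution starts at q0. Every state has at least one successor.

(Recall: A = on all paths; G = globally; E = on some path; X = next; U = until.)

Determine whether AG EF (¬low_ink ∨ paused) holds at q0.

Satisfied

States satisfying EF (¬low_ink ∨ paused): {q0, q1, q2, q3, q4, q5, q6}.
States satisfying AG EF (¬low_ink ∨ paused): {q0, q1, q2, q3, q4, q5, q6}.
Every state reachable from q0 satisfies EF (¬low_ink ∨ paused).
q0 ∈ Sat(AG EF (¬low_ink ∨ paused)).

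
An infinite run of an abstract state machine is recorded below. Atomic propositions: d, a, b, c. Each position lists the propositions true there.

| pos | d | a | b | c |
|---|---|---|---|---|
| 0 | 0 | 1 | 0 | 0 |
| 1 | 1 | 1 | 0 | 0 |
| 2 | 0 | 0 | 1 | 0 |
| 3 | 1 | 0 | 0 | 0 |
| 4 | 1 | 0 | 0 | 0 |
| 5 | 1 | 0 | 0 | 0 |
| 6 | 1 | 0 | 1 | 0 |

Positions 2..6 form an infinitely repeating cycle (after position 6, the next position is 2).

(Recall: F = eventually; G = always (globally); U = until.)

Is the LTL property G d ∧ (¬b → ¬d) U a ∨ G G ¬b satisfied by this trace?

Violated

G ¬b must hold at every position from 0 onward. It fails at position 0, so G G ¬b is false.
At position 0: G d ∧ (¬b → ¬d) U a is false; G G ¬b is false; so G d ∧ (¬b → ¬d) U a ∨ G G ¬b is false.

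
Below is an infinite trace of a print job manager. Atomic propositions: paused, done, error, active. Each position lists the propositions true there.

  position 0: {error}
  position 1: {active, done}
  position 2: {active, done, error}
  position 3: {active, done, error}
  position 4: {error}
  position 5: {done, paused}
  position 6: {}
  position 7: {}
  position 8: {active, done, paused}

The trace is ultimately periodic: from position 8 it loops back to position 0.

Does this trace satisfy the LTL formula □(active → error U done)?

Satisfied

active → error U done holds at every position 0..8, and those are all positions ever visited, so □(active → error U done) holds.
Positions where active holds: 1, 2, 3, 8.
Check error U done at each: 1→ok, 2→ok, 3→ok, 8→ok.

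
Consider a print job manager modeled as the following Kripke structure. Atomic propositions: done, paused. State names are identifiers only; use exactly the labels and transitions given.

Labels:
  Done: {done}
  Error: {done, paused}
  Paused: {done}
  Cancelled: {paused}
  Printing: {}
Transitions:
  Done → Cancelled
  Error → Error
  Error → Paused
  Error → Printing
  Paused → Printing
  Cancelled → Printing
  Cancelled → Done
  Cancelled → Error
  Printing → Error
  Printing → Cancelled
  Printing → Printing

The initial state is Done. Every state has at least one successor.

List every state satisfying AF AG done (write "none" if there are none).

none

States satisfying AG done: ∅.
States satisfying AF AG done: ∅.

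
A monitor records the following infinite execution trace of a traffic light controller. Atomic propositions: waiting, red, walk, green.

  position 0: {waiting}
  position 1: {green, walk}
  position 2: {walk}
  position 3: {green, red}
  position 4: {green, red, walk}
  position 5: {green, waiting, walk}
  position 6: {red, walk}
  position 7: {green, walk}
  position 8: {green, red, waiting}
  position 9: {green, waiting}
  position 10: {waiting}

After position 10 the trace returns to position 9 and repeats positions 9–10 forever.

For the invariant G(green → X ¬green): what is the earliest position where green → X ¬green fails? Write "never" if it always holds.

Check green → X ¬green at each position in order: 0 ✓, 1 ✓, 2 ✓.
At position 3 the labels are {green, red} and the next position 4 has {green, red, walk}, so green → X ¬green is false there. This is the first violation.

3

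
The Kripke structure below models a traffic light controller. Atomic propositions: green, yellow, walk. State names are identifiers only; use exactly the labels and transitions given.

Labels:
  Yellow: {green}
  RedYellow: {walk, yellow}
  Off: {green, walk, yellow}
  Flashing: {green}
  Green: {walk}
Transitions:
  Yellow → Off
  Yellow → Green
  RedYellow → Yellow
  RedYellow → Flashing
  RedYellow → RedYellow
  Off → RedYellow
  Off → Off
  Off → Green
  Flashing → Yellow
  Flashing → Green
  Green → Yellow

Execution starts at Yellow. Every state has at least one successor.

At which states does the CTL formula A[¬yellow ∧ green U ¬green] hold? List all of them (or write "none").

States satisfying ¬yellow ∧ green: {Yellow, Flashing}.
States satisfying ¬green: {RedYellow, Green}.
States satisfying A[¬yellow ∧ green U ¬green]: {RedYellow, Green}.

{RedYellow, Green}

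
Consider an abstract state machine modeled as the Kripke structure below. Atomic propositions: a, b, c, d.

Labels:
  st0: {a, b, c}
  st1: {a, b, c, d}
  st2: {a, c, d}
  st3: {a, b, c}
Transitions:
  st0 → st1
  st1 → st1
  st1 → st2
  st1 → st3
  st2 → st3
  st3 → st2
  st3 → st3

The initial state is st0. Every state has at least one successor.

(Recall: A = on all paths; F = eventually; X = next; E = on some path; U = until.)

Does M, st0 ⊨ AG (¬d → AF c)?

States satisfying ¬d → AF c: {st0, st1, st2, st3}.
States satisfying AG (¬d → AF c): {st0, st1, st2, st3}.
Every state reachable from st0 satisfies ¬d → AF c.
st0 ∈ Sat(AG (¬d → AF c)).

Satisfied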